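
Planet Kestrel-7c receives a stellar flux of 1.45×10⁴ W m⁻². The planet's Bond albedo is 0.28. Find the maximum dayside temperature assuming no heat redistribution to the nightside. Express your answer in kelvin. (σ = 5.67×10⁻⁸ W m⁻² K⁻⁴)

With no redistribution each surface element balances locally: S(1−A) = σT⁴.
T = [1.45×10⁴ × 0.72 / 5.67×10⁻⁸]^(1/4) = (1.84×10¹¹)^(1/4) = 655 K.

T_ss ≈ 655 K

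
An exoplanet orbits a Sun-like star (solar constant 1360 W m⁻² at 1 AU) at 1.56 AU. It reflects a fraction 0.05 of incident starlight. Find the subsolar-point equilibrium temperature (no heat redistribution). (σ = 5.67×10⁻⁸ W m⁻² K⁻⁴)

Flux at 1.56 AU: S = 1360/1.56² = 559 W m⁻².
At the subsolar point the surface absorbs S(1−A) and emits σT⁴ per unit area — no factor of 4, since only the local patch is in balance.
T = [559 × 0.95 / 5.67×10⁻⁸]^(1/4) = (9.36×10⁹)^(1/4) = 311 K.

T_ss ≈ 311 K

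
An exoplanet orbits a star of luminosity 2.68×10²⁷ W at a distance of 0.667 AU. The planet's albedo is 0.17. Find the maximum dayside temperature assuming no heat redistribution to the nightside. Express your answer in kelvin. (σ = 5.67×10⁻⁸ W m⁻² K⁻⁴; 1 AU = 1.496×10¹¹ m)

T_ss ≈ 748 K

d = 0.667 AU = 9.98×10¹⁰ m.
Flux: S = L/(4πd²) = 2.68×10²⁷/(4π×(9.98×10¹⁰)²) = 2.14×10⁴ W m⁻².
With no redistribution each surface element balances locally: S(1−A) = σT⁴.
T = [2.14×10⁴ × 0.83 / 5.67×10⁻⁸]^(1/4) = (3.14×10¹¹)^(1/4) = 748 K.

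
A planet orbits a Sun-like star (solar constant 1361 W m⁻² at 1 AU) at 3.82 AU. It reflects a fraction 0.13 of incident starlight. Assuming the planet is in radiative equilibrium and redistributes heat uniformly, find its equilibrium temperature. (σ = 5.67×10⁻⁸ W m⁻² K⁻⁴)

T_eq ≈ 138 K

Flux at 3.82 AU: S = 1361/3.82² = 93.3 W m⁻².
Energy balance: absorbed = emitted ⇒ πR²·S(1−A) = 4πR²·σT_eq⁴, so T_eq⁴ = S(1−A)/(4σ).
T_eq = [93.3 × 0.87 / (4 × 5.67×10⁻⁸)]^(1/4) = (3.58×10⁸)^(1/4) = 138 K.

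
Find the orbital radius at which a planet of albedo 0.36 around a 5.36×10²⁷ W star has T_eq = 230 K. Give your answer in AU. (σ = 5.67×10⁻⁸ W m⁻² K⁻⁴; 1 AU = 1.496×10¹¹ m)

d ≈ 4.38 AU

From T_eq⁴ = L(1−A)/(16πσd²): d = √[L(1−A)/(16πσT_eq⁴)].
d = √[5.36×10²⁷ × 0.64 / (16π × 5.67×10⁻⁸ × (230)⁴)] = 6.56×10¹¹ m = 4.38 AU.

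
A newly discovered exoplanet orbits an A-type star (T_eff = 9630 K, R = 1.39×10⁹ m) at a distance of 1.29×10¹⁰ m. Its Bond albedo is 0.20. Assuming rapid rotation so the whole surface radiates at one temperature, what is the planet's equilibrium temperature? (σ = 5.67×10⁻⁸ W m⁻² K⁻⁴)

L = 4πR_⋆²σT_⋆⁴ = 4π(1.39×10⁹)² × 5.67×10⁻⁸ × (9630)⁴ = 1.18×10²⁸ W.
S = L/(4πd²) = 5.66×10⁶ W m⁻².
Energy balance: absorbed = emitted ⇒ πR²·S(1−A) = 4πR²·σT_eq⁴, so T_eq⁴ = S(1−A)/(4σ).
T_eq = [5.66×10⁶ × 0.80 / (4 × 5.67×10⁻⁸)]^(1/4) = (2.00×10¹³)^(1/4) = 2110 K.

T_eq ≈ 2110 K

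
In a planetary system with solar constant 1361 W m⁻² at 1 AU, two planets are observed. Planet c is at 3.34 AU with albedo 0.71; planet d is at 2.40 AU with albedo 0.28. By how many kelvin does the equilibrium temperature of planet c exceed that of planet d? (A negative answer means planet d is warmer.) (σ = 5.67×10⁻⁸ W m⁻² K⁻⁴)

T_eq = [S₀(1−A)/(4σd²)]^(1/4), so T ∝ (1−A)^(1/4) / √d.
T₁ = [1361×0.29/(4×5.67×10⁻⁸×3.34²)]^(1/4) = 111.76 K.
T₂ = [1361×0.72/(4×5.67×10⁻⁸×2.40²)]^(1/4) = 165.49 K.

ΔT ≈ -53.7 K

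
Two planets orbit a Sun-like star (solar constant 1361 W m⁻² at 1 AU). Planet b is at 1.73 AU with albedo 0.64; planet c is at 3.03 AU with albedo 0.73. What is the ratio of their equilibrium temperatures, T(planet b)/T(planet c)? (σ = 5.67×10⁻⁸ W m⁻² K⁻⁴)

T₁/T₂ ≈ 1.422

T_eq = [S₀(1−A)/(4σd²)]^(1/4), so T ∝ (1−A)^(1/4) / √d.
T₁ = [1361×0.36/(4×5.67×10⁻⁸×1.73²)]^(1/4) = 163.91 K.
T₂ = [1361×0.27/(4×5.67×10⁻⁸×3.03²)]^(1/4) = 115.26 K.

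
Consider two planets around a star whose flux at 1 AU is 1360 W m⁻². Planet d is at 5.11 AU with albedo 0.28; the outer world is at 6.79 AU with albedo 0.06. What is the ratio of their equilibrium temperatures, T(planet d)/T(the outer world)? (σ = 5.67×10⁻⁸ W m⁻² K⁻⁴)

T_eq = [S₀(1−A)/(4σd²)]^(1/4), so T ∝ (1−A)^(1/4) / √d.
T₁ = [1360×0.72/(4×5.67×10⁻⁸×5.11²)]^(1/4) = 113.40 K.
T₂ = [1360×0.94/(4×5.67×10⁻⁸×6.79²)]^(1/4) = 105.15 K.

T₁/T₂ ≈ 1.078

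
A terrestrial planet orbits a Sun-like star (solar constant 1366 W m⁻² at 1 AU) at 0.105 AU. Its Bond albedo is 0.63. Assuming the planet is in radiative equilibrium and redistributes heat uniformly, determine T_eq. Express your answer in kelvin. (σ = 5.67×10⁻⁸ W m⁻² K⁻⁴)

Flux at 0.105 AU: S = 1366/0.105² = 1.24×10⁵ W m⁻².
Energy balance: absorbed = emitted ⇒ πR²·S(1−A) = 4πR²·σT_eq⁴, so T_eq⁴ = S(1−A)/(4σ).
T_eq = [1.24×10⁵ × 0.37 / (4 × 5.67×10⁻⁸)]^(1/4) = (2.02×10¹¹)^(1/4) = 671 K.

T_eq ≈ 671 K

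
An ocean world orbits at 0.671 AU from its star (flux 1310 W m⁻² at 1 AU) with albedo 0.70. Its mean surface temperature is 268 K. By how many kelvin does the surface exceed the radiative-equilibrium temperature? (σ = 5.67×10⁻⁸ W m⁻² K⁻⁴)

ΔT ≈ 18.9 K

S = 1310/0.671² = 2910 W m⁻².
T_eq = [S(1−A)/(4σ)]^(1/4) = [2910×0.30/(4×5.67×10⁻⁸)]^(1/4) = 249.1 K.
ΔT = T_surf − T_eq = 268 − 249.1.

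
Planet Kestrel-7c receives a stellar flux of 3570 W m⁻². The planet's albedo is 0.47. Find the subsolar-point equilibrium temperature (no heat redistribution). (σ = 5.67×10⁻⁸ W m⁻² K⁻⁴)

At the subsolar point the surface absorbs S(1−A) and emits σT⁴ per unit area — no factor of 4, since only the local patch is in balance.
T = [3570 × 0.53 / 5.67×10⁻⁸]^(1/4) = (3.34×10¹⁰)^(1/4) = 427 K.

T_ss ≈ 427 K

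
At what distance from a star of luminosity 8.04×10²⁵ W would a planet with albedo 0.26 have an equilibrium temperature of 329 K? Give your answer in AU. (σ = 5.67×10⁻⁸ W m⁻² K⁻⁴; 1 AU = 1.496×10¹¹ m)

d ≈ 0.282 AU

From T_eq⁴ = L(1−A)/(16πσd²): d = √[L(1−A)/(16πσT_eq⁴)].
d = √[8.04×10²⁵ × 0.74 / (16π × 5.67×10⁻⁸ × (329)⁴)] = 4.22×10¹⁰ m = 0.282 AU.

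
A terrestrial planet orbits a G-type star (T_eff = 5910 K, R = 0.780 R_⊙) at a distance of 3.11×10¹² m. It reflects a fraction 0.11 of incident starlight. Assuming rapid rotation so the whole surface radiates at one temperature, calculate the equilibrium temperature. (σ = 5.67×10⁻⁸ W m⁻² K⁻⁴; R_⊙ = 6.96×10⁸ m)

R_⋆ = 0.780 × 6.96×10⁸ = 5.43×10⁸ m.
L = 4πR_⋆²σT_⋆⁴ = 4π(5.43×10⁸)² × 5.67×10⁻⁸ × (5910)⁴ = 2.56×10²⁶ W.
S = L/(4πd²) = 2.11 W m⁻².
Energy balance: absorbed = emitted ⇒ πR²·S(1−A) = 4πR²·σT_eq⁴, so T_eq⁴ = S(1−A)/(4σ).
T_eq = [2.11 × 0.89 / (4 × 5.67×10⁻⁸)]^(1/4) = (8.27×10⁶)^(1/4) = 53.6 K.

T_eq ≈ 53.6 K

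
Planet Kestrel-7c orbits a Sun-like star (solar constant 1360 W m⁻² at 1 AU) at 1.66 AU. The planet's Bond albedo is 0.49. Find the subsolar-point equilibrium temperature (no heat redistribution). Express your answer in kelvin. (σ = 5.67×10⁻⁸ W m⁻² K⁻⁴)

T_ss ≈ 258 K

Flux at 1.66 AU: S = 1360/1.66² = 494 W m⁻².
At the subsolar point the surface absorbs S(1−A) and emits σT⁴ per unit area — no factor of 4, since only the local patch is in balance.
T = [494 × 0.51 / 5.67×10⁻⁸]^(1/4) = (4.44×10⁹)^(1/4) = 258 K.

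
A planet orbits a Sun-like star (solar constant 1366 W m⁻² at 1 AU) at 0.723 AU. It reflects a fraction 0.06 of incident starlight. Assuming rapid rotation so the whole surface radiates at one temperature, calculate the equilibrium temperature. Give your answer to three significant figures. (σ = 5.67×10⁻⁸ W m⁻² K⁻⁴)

T_eq ≈ 323 K

Flux at 0.723 AU: S = 1366/0.723² = 2610 W m⁻².
Energy balance: absorbed = emitted ⇒ πR²·S(1−A) = 4πR²·σT_eq⁴, so T_eq⁴ = S(1−A)/(4σ).
T_eq = [2610 × 0.94 / (4 × 5.67×10⁻⁸)]^(1/4) = (1.08×10¹⁰)^(1/4) = 323 K.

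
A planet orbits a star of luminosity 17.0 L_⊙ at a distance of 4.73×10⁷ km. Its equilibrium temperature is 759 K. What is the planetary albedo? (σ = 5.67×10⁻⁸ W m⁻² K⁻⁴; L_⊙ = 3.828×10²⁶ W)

d = 4.73×10⁷ km = 4.73×10¹⁰ m.
L = 17.0 × 3.828×10²⁶ = 6.51×10²⁷ W.
Flux: S = L/(4πd²) = 6.51×10²⁷/(4π×(4.73×10¹⁰)²) = 2.31×10⁵ W m⁻².
From T_eq⁴ = S(1−A)/(4σ): 1−A = 4σT_eq⁴/S.
1−A = 4 × 5.67×10⁻⁸ × (759)⁴ / 2.31×10⁵ = 0.325.

A ≈ 0.67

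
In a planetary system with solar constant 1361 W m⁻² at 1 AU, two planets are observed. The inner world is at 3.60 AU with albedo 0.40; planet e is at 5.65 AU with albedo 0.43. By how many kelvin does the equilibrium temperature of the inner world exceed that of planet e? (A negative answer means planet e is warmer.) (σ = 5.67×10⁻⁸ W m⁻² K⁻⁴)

T_eq = [S₀(1−A)/(4σd²)]^(1/4), so T ∝ (1−A)^(1/4) / √d.
T₁ = [1361×0.60/(4×5.67×10⁻⁸×3.60²)]^(1/4) = 129.10 K.
T₂ = [1361×0.57/(4×5.67×10⁻⁸×5.65²)]^(1/4) = 101.74 K.

ΔT ≈ 27.4 K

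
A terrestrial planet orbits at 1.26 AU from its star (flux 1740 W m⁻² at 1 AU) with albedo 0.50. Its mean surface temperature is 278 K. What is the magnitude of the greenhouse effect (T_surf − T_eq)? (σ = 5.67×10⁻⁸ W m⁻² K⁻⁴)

ΔT ≈ 56.3 K

S = 1740/1.26² = 1096 W m⁻².
T_eq = [S(1−A)/(4σ)]^(1/4) = [1096×0.50/(4×5.67×10⁻⁸)]^(1/4) = 221.7 K.
ΔT = T_surf − T_eq = 278 − 221.7.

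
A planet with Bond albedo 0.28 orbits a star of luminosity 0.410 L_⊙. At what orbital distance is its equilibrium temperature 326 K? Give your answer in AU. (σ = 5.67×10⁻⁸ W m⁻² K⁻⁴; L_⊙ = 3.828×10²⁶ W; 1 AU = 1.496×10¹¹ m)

L = 0.410 × 3.828×10²⁶ = 1.57×10²⁶ W.
From T_eq⁴ = L(1−A)/(16πσd²): d = √[L(1−A)/(16πσT_eq⁴)].
d = √[1.57×10²⁶ × 0.72 / (16π × 5.67×10⁻⁸ × (326)⁴)] = 5.92×10¹⁰ m = 0.396 AU.

d ≈ 0.396 AU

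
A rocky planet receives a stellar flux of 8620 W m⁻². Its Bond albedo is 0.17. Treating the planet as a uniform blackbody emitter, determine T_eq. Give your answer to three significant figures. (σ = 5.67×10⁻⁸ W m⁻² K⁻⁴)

Energy balance: absorbed = emitted ⇒ πR²·S(1−A) = 4πR²·σT_eq⁴, so T_eq⁴ = S(1−A)/(4σ).
T_eq = [8620 × 0.83 / (4 × 5.67×10⁻⁸)]^(1/4) = (3.15×10¹⁰)^(1/4) = 421 K.

T_eq ≈ 421 K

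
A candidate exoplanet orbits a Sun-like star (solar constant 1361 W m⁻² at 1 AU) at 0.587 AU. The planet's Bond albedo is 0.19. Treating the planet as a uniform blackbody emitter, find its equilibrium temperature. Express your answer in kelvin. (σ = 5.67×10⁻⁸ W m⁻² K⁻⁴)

T_eq ≈ 345 K

Flux at 0.587 AU: S = 1361/0.587² = 3950 W m⁻².
Energy balance: absorbed = emitted ⇒ πR²·S(1−A) = 4πR²·σT_eq⁴, so T_eq⁴ = S(1−A)/(4σ).
T_eq = [3950 × 0.81 / (4 × 5.67×10⁻⁸)]^(1/4) = (1.41×10¹⁰)^(1/4) = 345 K.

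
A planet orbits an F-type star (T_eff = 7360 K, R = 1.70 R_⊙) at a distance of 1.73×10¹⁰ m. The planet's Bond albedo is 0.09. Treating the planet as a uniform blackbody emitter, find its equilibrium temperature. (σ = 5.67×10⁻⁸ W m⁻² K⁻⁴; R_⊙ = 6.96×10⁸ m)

T_eq ≈ 1330 K

R_⋆ = 1.70 × 6.96×10⁸ = 1.18×10⁹ m.
L = 4πR_⋆²σT_⋆⁴ = 4π(1.18×10⁹)² × 5.67×10⁻⁸ × (7360)⁴ = 2.93×10²⁷ W.
S = L/(4πd²) = 7.78×10⁵ W m⁻².
Energy balance: absorbed = emitted ⇒ πR²·S(1−A) = 4πR²·σT_eq⁴, so T_eq⁴ = S(1−A)/(4σ).
T_eq = [7.78×10⁵ × 0.91 / (4 × 5.67×10⁻⁸)]^(1/4) = (3.12×10¹²)^(1/4) = 1330 K.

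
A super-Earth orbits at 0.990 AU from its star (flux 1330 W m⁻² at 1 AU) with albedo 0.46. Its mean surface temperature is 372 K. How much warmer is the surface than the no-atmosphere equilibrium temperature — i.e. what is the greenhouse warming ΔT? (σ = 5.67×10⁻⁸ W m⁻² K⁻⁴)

S = 1330/0.990² = 1357 W m⁻².
T_eq = [S(1−A)/(4σ)]^(1/4) = [1357×0.54/(4×5.67×10⁻⁸)]^(1/4) = 238.4 K.
ΔT = T_surf − T_eq = 372 − 238.4.

ΔT ≈ 133.6 K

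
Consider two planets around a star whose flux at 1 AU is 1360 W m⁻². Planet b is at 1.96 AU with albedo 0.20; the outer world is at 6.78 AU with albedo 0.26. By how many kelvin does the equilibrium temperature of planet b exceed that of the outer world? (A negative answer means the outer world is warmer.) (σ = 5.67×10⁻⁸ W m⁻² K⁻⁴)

ΔT ≈ 88.9 K

T_eq = [S₀(1−A)/(4σd²)]^(1/4), so T ∝ (1−A)^(1/4) / √d.
T₁ = [1360×0.80/(4×5.67×10⁻⁸×1.96²)]^(1/4) = 187.98 K.
T₂ = [1360×0.74/(4×5.67×10⁻⁸×6.78²)]^(1/4) = 99.12 K.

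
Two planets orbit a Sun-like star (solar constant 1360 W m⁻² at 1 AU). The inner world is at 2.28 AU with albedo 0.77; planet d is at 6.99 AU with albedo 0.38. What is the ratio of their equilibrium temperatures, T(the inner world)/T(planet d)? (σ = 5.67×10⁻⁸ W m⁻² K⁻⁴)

T_eq = [S₀(1−A)/(4σd²)]^(1/4), so T ∝ (1−A)^(1/4) / √d.
T₁ = [1360×0.23/(4×5.67×10⁻⁸×2.28²)]^(1/4) = 127.63 K.
T₂ = [1360×0.62/(4×5.67×10⁻⁸×6.99²)]^(1/4) = 93.40 K.

T₁/T₂ ≈ 1.366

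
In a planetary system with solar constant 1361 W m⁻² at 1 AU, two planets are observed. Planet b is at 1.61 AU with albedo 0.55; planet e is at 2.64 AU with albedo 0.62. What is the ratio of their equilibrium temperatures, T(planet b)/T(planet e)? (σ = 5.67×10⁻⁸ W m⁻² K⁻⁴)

T_eq = [S₀(1−A)/(4σd²)]^(1/4), so T ∝ (1−A)^(1/4) / √d.
T₁ = [1361×0.45/(4×5.67×10⁻⁸×1.61²)]^(1/4) = 179.66 K.
T₂ = [1361×0.38/(4×5.67×10⁻⁸×2.64²)]^(1/4) = 134.49 K.

T₁/T₂ ≈ 1.336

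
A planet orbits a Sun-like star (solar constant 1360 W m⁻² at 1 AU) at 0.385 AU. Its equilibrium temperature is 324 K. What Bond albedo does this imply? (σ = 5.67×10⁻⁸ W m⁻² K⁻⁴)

Flux at 0.385 AU: S = 1360/0.385² = 9180 W m⁻².
From T_eq⁴ = S(1−A)/(4σ): 1−A = 4σT_eq⁴/S.
1−A = 4 × 5.67×10⁻⁸ × (324)⁴ / 9180 = 0.272.

A ≈ 0.73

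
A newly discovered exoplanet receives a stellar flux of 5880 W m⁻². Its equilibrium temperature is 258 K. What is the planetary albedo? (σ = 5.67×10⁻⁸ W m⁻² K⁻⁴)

From T_eq⁴ = S(1−A)/(4σ): 1−A = 4σT_eq⁴/S.
1−A = 4 × 5.67×10⁻⁸ × (258)⁴ / 5880 = 0.171.

A ≈ 0.83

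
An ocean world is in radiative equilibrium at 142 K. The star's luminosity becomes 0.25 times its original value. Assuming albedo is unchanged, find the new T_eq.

T_eq ∝ L^(1/4) · d^(−1/2).
T′ = 142 × 0.25^(1/4) = 100 K.

T_eq ≈ 100 K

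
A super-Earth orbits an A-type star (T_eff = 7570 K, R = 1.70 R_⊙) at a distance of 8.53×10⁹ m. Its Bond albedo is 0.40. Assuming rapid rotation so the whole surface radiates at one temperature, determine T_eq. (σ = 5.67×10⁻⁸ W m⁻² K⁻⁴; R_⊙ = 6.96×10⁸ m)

R_⋆ = 1.70 × 6.96×10⁸ = 1.18×10⁹ m.
L = 4πR_⋆²σT_⋆⁴ = 4π(1.18×10⁹)² × 5.67×10⁻⁸ × (7570)⁴ = 3.28×10²⁷ W.
S = L/(4πd²) = 3.58×10⁶ W m⁻².
Energy balance: absorbed = emitted ⇒ πR²·S(1−A) = 4πR²·σT_eq⁴, so T_eq⁴ = S(1−A)/(4σ).
T_eq = [3.58×10⁶ × 0.60 / (4 × 5.67×10⁻⁸)]^(1/4) = (9.48×10¹²)^(1/4) = 1750 K.

T_eq ≈ 1750 K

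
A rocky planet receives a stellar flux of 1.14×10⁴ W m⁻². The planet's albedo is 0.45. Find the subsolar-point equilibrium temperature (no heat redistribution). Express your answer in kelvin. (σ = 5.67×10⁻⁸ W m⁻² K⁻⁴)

At the subsolar point the surface absorbs S(1−A) and emits σT⁴ per unit area — no factor of 4, since only the local patch is in balance.
T = [1.14×10⁴ × 0.55 / 5.67×10⁻⁸]^(1/4) = (1.11×10¹¹)^(1/4) = 577 K.

T_ss ≈ 577 K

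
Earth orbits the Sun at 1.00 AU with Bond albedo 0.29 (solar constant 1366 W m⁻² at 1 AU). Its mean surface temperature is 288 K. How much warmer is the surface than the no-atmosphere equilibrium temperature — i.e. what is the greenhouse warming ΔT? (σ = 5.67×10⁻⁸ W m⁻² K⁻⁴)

ΔT ≈ 32.3 K

S = 1366/1.00² = 1366 W m⁻².
T_eq = [S(1−A)/(4σ)]^(1/4) = [1366×0.71/(4×5.67×10⁻⁸)]^(1/4) = 255.7 K.
ΔT = T_surf − T_eq = 288 − 255.7.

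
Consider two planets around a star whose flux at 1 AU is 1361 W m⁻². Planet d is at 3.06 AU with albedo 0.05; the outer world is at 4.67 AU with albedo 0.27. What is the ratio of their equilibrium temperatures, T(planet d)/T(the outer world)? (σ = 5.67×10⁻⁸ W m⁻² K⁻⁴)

T₁/T₂ ≈ 1.319

T_eq = [S₀(1−A)/(4σd²)]^(1/4), so T ∝ (1−A)^(1/4) / √d.
T₁ = [1361×0.95/(4×5.67×10⁻⁸×3.06²)]^(1/4) = 157.08 K.
T₂ = [1361×0.73/(4×5.67×10⁻⁸×4.67²)]^(1/4) = 119.05 K.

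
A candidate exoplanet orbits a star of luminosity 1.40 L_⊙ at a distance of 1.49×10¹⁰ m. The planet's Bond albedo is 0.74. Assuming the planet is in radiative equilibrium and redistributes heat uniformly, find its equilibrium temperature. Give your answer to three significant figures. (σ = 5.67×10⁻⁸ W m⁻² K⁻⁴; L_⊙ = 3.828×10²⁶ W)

L = 1.40 × 3.828×10²⁶ = 5.36×10²⁶ W.
Flux: S = L/(4πd²) = 5.36×10²⁶/(4π×(1.49×10¹⁰)²) = 1.92×10⁵ W m⁻².
Energy balance: absorbed = emitted ⇒ πR²·S(1−A) = 4πR²·σT_eq⁴, so T_eq⁴ = S(1−A)/(4σ).
T_eq = [1.92×10⁵ × 0.26 / (4 × 5.67×10⁻⁸)]^(1/4) = (2.20×10¹¹)^(1/4) = 685 K.

T_eq ≈ 685 K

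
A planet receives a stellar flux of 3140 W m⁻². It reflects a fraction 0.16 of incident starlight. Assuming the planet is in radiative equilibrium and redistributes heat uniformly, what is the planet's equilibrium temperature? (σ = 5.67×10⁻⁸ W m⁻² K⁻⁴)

Energy balance: absorbed = emitted ⇒ πR²·S(1−A) = 4πR²·σT_eq⁴, so T_eq⁴ = S(1−A)/(4σ).
T_eq = [3140 × 0.84 / (4 × 5.67×10⁻⁸)]^(1/4) = (1.16×10¹⁰)^(1/4) = 328 K.

T_eq ≈ 328 K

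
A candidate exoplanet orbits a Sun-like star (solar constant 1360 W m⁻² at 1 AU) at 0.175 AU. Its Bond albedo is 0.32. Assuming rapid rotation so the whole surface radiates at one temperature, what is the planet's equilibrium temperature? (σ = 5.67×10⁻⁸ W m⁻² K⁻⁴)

T_eq ≈ 604 K

Flux at 0.175 AU: S = 1360/0.175² = 4.44×10⁴ W m⁻².
Energy balance: absorbed = emitted ⇒ πR²·S(1−A) = 4πR²·σT_eq⁴, so T_eq⁴ = S(1−A)/(4σ).
T_eq = [4.44×10⁴ × 0.68 / (4 × 5.67×10⁻⁸)]^(1/4) = (1.33×10¹¹)^(1/4) = 604 K.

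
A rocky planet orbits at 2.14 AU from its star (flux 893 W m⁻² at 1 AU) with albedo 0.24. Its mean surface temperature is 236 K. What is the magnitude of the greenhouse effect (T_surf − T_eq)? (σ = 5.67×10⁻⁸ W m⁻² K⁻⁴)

S = 893/2.14² = 195.0 W m⁻².
T_eq = [S(1−A)/(4σ)]^(1/4) = [195.0×0.76/(4×5.67×10⁻⁸)]^(1/4) = 159.9 K.
ΔT = T_surf − T_eq = 236 − 159.9.

ΔT ≈ 76.1 K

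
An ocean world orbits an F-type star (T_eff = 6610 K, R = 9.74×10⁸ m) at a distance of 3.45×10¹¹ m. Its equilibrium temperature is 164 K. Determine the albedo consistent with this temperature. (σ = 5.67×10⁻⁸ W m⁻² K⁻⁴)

A ≈ 0.81

L = 4πR_⋆²σT_⋆⁴ = 4π(9.74×10⁸)² × 5.67×10⁻⁸ × (6610)⁴ = 1.29×10²⁷ W.
S = L/(4πd²) = 863 W m⁻².
From T_eq⁴ = S(1−A)/(4σ): 1−A = 4σT_eq⁴/S.
1−A = 4 × 5.67×10⁻⁸ × (164)⁴ / 863 = 0.190.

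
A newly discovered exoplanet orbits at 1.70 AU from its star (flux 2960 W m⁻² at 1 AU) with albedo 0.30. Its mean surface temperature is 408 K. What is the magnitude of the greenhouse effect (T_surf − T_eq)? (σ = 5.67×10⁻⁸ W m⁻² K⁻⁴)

ΔT ≈ 170.9 K

S = 2960/1.70² = 1024 W m⁻².
T_eq = [S(1−A)/(4σ)]^(1/4) = [1024×0.70/(4×5.67×10⁻⁸)]^(1/4) = 237.1 K.
ΔT = T_surf − T_eq = 408 − 237.1.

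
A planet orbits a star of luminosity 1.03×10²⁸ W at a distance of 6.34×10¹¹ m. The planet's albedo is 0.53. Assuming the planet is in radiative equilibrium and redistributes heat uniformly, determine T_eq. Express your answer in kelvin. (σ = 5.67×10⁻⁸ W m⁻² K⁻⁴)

T_eq ≈ 255 K

Flux: S = L/(4πd²) = 1.03×10²⁸/(4π×(6.34×10¹¹)²) = 2040 W m⁻².
Energy balance: absorbed = emitted ⇒ πR²·S(1−A) = 4πR²·σT_eq⁴, so T_eq⁴ = S(1−A)/(4σ).
T_eq = [2040 × 0.47 / (4 × 5.67×10⁻⁸)]^(1/4) = (4.23×10⁹)^(1/4) = 255 K.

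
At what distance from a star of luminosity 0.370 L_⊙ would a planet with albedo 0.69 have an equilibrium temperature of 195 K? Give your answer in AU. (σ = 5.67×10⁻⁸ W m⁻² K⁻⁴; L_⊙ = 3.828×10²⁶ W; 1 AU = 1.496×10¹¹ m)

d ≈ 0.690 AU

L = 0.370 × 3.828×10²⁶ = 1.42×10²⁶ W.
From T_eq⁴ = L(1−A)/(16πσd²): d = √[L(1−A)/(16πσT_eq⁴)].
d = √[1.42×10²⁶ × 0.31 / (16π × 5.67×10⁻⁸ × (195)⁴)] = 1.03×10¹¹ m = 0.690 AU.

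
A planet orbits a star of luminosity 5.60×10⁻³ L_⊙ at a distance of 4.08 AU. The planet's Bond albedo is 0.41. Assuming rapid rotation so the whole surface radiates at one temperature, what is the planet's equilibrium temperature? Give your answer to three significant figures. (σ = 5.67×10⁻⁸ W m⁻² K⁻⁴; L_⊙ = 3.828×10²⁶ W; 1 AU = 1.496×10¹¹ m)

d = 4.08 AU = 6.10×10¹¹ m.
L = 5.60×10⁻³ × 3.828×10²⁶ = 2.14×10²⁴ W.
Flux: S = L/(4πd²) = 2.14×10²⁴/(4π×(6.10×10¹¹)²) = 0.458 W m⁻².
Energy balance: absorbed = emitted ⇒ πR²·S(1−A) = 4πR²·σT_eq⁴, so T_eq⁴ = S(1−A)/(4σ).
T_eq = [0.458 × 0.59 / (4 × 5.67×10⁻⁸)]^(1/4) = (1.19×10⁶)^(1/4) = 33.0 K.

T_eq ≈ 33.0 K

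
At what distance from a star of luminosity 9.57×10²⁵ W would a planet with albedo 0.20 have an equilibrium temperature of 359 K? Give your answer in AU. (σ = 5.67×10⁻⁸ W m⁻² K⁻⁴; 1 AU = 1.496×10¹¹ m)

d ≈ 0.269 AU

From T_eq⁴ = L(1−A)/(16πσd²): d = √[L(1−A)/(16πσT_eq⁴)].
d = √[9.57×10²⁵ × 0.80 / (16π × 5.67×10⁻⁸ × (359)⁴)] = 4.02×10¹⁰ m = 0.269 AU.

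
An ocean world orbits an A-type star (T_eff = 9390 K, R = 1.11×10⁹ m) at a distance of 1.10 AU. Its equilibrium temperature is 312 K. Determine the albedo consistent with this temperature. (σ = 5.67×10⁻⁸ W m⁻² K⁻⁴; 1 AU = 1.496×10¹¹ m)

d = 1.10 AU = 1.65×10¹¹ m.
L = 4πR_⋆²σT_⋆⁴ = 4π(1.11×10⁹)² × 5.67×10⁻⁸ × (9390)⁴ = 6.82×10²⁷ W.
S = L/(4πd²) = 2.01×10⁴ W m⁻².
From T_eq⁴ = S(1−A)/(4σ): 1−A = 4σT_eq⁴/S.
1−A = 4 × 5.67×10⁻⁸ × (312)⁴ / 2.01×10⁴ = 0.107.

A ≈ 0.89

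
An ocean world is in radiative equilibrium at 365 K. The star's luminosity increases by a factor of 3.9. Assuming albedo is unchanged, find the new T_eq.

T_eq ∝ L^(1/4) · d^(−1/2).
T′ = 365 × 3.9^(1/4) = 513 K.

T_eq ≈ 513 K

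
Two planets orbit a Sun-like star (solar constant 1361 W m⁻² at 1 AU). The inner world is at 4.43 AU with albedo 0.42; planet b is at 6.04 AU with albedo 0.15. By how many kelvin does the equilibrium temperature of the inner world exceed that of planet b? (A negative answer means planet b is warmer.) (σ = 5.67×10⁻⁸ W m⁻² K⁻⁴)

T_eq = [S₀(1−A)/(4σd²)]^(1/4), so T ∝ (1−A)^(1/4) / √d.
T₁ = [1361×0.58/(4×5.67×10⁻⁸×4.43²)]^(1/4) = 115.40 K.
T₂ = [1361×0.85/(4×5.67×10⁻⁸×6.04²)]^(1/4) = 108.74 K.

ΔT ≈ 6.7 K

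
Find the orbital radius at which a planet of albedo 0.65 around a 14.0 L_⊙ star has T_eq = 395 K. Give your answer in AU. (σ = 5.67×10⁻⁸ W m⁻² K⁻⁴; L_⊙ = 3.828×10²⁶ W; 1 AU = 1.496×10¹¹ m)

d ≈ 1.10 AU

L = 14.0 × 3.828×10²⁶ = 5.36×10²⁷ W.
From T_eq⁴ = L(1−A)/(16πσd²): d = √[L(1−A)/(16πσT_eq⁴)].
d = √[5.36×10²⁷ × 0.35 / (16π × 5.67×10⁻⁸ × (395)⁴)] = 1.64×10¹¹ m = 1.10 AU.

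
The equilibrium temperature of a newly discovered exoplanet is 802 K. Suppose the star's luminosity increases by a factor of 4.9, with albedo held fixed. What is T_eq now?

T_eq ∝ L^(1/4) · d^(−1/2).
T′ = 802 × 4.9^(1/4) = 1190 K.

T_eq ≈ 1190 K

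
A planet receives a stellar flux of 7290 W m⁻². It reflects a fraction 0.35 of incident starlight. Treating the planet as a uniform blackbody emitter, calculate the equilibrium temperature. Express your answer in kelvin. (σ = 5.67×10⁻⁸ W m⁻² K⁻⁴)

T_eq ≈ 380 K

Energy balance: absorbed = emitted ⇒ πR²·S(1−A) = 4πR²·σT_eq⁴, so T_eq⁴ = S(1−A)/(4σ).
T_eq = [7290 × 0.65 / (4 × 5.67×10⁻⁸)]^(1/4) = (2.09×10¹⁰)^(1/4) = 380 K.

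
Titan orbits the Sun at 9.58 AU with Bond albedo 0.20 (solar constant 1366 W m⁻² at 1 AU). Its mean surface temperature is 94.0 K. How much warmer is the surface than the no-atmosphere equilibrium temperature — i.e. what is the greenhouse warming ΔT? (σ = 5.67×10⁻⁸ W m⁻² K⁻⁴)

ΔT ≈ 8.9 K

S = 1366/9.58² = 14.88 W m⁻².
T_eq = [S(1−A)/(4σ)]^(1/4) = [14.88×0.80/(4×5.67×10⁻⁸)]^(1/4) = 85.1 K.
ΔT = T_surf − T_eq = 94 − 85.1.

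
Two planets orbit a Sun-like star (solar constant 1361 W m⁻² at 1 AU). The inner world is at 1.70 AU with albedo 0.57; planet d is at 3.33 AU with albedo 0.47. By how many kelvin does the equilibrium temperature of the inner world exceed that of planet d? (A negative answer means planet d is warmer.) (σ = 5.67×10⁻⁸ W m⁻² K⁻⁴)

T_eq = [S₀(1−A)/(4σd²)]^(1/4), so T ∝ (1−A)^(1/4) / √d.
T₁ = [1361×0.43/(4×5.67×10⁻⁸×1.70²)]^(1/4) = 172.86 K.
T₂ = [1361×0.53/(4×5.67×10⁻⁸×3.33²)]^(1/4) = 130.14 K.

ΔT ≈ 42.7 K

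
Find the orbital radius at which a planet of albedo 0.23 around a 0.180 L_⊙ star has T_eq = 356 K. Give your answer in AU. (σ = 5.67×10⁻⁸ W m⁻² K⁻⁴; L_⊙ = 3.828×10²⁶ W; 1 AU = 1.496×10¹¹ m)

L = 0.180 × 3.828×10²⁶ = 6.89×10²⁵ W.
From T_eq⁴ = L(1−A)/(16πσd²): d = √[L(1−A)/(16πσT_eq⁴)].
d = √[6.89×10²⁵ × 0.77 / (16π × 5.67×10⁻⁸ × (356)⁴)] = 3.40×10¹⁰ m = 0.228 AU.

d ≈ 0.228 AU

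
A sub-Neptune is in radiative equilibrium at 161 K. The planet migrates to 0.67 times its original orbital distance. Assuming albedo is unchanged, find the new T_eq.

T_eq ∝ L^(1/4) · d^(−1/2).
T′ = 161 / 0.67^(1/2) = 197 K.

T_eq ≈ 197 K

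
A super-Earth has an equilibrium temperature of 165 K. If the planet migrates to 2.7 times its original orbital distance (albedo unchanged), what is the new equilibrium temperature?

T_eq ≈ 100 K

T_eq ∝ L^(1/4) · d^(−1/2).
T′ = 165 / 2.7^(1/2) = 100 K.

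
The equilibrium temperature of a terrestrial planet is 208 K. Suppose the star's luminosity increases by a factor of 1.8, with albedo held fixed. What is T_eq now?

T_eq ∝ L^(1/4) · d^(−1/2).
T′ = 208 × 1.8^(1/4) = 241 K.

T_eq ≈ 241 K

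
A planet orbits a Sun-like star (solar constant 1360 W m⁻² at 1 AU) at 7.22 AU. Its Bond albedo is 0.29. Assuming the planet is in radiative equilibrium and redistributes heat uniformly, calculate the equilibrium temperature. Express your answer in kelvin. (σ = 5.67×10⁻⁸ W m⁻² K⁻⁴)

T_eq ≈ 95.1 K

Flux at 7.22 AU: S = 1360/7.22² = 26.1 W m⁻².
Energy balance: absorbed = emitted ⇒ πR²·S(1−A) = 4πR²·σT_eq⁴, so T_eq⁴ = S(1−A)/(4σ).
T_eq = [26.1 × 0.71 / (4 × 5.67×10⁻⁸)]^(1/4) = (8.17×10⁷)^(1/4) = 95.1 K.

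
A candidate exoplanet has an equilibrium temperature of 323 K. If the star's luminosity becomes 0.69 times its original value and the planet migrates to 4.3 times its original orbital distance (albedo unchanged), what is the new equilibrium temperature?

T_eq ∝ L^(1/4) · d^(−1/2).
T′ = 323 × 0.69^(1/4) / 4.3^(1/2) = 142 K.

T_eq ≈ 142 K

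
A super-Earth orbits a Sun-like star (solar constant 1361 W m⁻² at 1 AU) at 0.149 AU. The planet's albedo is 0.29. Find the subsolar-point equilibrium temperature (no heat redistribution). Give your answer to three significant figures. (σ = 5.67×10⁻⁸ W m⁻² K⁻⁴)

Flux at 0.149 AU: S = 1361/0.149² = 6.13×10⁴ W m⁻².
At the subsolar point the surface absorbs S(1−A) and emits σT⁴ per unit area — no factor of 4, since only the local patch is in balance.
T = [6.13×10⁴ × 0.71 / 5.67×10⁻⁸]^(1/4) = (7.68×10¹¹)^(1/4) = 936 K.

T_ss ≈ 936 K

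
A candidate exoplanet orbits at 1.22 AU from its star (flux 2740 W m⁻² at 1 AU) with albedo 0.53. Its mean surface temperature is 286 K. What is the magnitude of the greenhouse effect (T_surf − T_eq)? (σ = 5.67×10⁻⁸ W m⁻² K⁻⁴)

ΔT ≈ 37.5 K

S = 2740/1.22² = 1841 W m⁻².
T_eq = [S(1−A)/(4σ)]^(1/4) = [1841×0.47/(4×5.67×10⁻⁸)]^(1/4) = 248.5 K.
ΔT = T_surf − T_eq = 286 − 248.5.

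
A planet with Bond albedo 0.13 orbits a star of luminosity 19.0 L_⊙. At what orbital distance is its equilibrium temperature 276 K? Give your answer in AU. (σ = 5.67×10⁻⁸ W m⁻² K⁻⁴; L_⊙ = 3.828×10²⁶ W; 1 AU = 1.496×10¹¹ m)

d ≈ 4.13 AU

L = 19.0 × 3.828×10²⁶ = 7.27×10²⁷ W.
From T_eq⁴ = L(1−A)/(16πσd²): d = √[L(1−A)/(16πσT_eq⁴)].
d = √[7.27×10²⁷ × 0.87 / (16π × 5.67×10⁻⁸ × (276)⁴)] = 6.19×10¹¹ m = 4.13 AU.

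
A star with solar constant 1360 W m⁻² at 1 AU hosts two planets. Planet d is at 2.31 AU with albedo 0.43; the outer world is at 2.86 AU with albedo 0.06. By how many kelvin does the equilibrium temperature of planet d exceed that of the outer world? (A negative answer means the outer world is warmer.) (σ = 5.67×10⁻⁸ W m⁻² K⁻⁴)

ΔT ≈ -2.9 K

T_eq = [S₀(1−A)/(4σd²)]^(1/4), so T ∝ (1−A)^(1/4) / √d.
T₁ = [1360×0.57/(4×5.67×10⁻⁸×2.31²)]^(1/4) = 159.09 K.
T₂ = [1360×0.94/(4×5.67×10⁻⁸×2.86²)]^(1/4) = 162.02 K.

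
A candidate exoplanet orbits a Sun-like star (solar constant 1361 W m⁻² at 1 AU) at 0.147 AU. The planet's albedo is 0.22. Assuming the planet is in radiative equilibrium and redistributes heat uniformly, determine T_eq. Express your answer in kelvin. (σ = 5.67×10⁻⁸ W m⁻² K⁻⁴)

Flux at 0.147 AU: S = 1361/0.147² = 6.30×10⁴ W m⁻².
Energy balance: absorbed = emitted ⇒ πR²·S(1−A) = 4πR²·σT_eq⁴, so T_eq⁴ = S(1−A)/(4σ).
T_eq = [6.30×10⁴ × 0.78 / (4 × 5.67×10⁻⁸)]^(1/4) = (2.17×10¹¹)^(1/4) = 682 K.

T_eq ≈ 682 K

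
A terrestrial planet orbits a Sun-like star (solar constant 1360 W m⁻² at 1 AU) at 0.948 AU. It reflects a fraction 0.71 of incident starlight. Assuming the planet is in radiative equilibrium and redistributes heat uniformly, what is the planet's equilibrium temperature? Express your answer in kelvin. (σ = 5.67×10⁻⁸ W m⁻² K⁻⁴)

Flux at 0.948 AU: S = 1360/0.948² = 1510 W m⁻².
Energy balance: absorbed = emitted ⇒ πR²·S(1−A) = 4πR²·σT_eq⁴, so T_eq⁴ = S(1−A)/(4σ).
T_eq = [1510 × 0.29 / (4 × 5.67×10⁻⁸)]^(1/4) = (1.93×10⁹)^(1/4) = 210 K.

T_eq ≈ 210 K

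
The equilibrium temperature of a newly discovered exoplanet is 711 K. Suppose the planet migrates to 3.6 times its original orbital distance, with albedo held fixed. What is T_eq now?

T_eq ∝ L^(1/4) · d^(−1/2).
T′ = 711 / 3.6^(1/2) = 375 K.

T_eq ≈ 375 K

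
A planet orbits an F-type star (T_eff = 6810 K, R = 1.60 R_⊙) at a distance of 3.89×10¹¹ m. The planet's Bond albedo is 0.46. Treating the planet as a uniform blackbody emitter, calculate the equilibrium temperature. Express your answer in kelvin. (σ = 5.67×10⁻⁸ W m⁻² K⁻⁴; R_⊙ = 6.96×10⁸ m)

T_eq ≈ 221 K

R_⋆ = 1.60 × 6.96×10⁸ = 1.11×10⁹ m.
L = 4πR_⋆²σT_⋆⁴ = 4π(1.11×10⁹)² × 5.67×10⁻⁸ × (6810)⁴ = 1.90×10²⁷ W.
S = L/(4πd²) = 999 W m⁻².
Energy balance: absorbed = emitted ⇒ πR²·S(1−A) = 4πR²·σT_eq⁴, so T_eq⁴ = S(1−A)/(4σ).
T_eq = [999 × 0.54 / (4 × 5.67×10⁻⁸)]^(1/4) = (2.38×10⁹)^(1/4) = 221 K.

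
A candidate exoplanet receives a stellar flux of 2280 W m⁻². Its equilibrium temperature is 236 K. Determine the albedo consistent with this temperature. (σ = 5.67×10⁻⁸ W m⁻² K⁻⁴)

A ≈ 0.69

From T_eq⁴ = S(1−A)/(4σ): 1−A = 4σT_eq⁴/S.
1−A = 4 × 5.67×10⁻⁸ × (236)⁴ / 2280 = 0.309.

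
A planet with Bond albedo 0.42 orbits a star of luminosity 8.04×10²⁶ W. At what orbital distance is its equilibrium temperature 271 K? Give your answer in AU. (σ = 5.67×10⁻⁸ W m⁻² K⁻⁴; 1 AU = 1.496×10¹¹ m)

d ≈ 1.16 AU

From T_eq⁴ = L(1−A)/(16πσd²): d = √[L(1−A)/(16πσT_eq⁴)].
d = √[8.04×10²⁶ × 0.58 / (16π × 5.67×10⁻⁸ × (271)⁴)] = 1.74×10¹¹ m = 1.16 AU.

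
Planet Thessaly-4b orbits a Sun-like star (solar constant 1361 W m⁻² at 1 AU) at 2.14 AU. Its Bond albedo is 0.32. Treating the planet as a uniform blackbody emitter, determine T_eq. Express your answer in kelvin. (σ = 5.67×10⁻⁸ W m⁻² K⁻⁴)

Flux at 2.14 AU: S = 1361/2.14² = 297 W m⁻².
Energy balance: absorbed = emitted ⇒ πR²·S(1−A) = 4πR²·σT_eq⁴, so T_eq⁴ = S(1−A)/(4σ).
T_eq = [297 × 0.68 / (4 × 5.67×10⁻⁸)]^(1/4) = (8.91×10⁸)^(1/4) = 173 K.

T_eq ≈ 173 K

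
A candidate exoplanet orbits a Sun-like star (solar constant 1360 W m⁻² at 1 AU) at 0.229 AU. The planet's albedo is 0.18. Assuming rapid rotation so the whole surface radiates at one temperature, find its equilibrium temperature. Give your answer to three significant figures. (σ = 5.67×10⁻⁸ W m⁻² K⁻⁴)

T_eq ≈ 553 K

Flux at 0.229 AU: S = 1360/0.229² = 2.59×10⁴ W m⁻².
Energy balance: absorbed = emitted ⇒ πR²·S(1−A) = 4πR²·σT_eq⁴, so T_eq⁴ = S(1−A)/(4σ).
T_eq = [2.59×10⁴ × 0.82 / (4 × 5.67×10⁻⁸)]^(1/4) = (9.38×10¹⁰)^(1/4) = 553 K.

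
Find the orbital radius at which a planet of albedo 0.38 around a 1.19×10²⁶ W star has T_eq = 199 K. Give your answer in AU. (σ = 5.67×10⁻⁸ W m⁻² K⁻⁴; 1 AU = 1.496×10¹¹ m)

d ≈ 0.859 AU

From T_eq⁴ = L(1−A)/(16πσd²): d = √[L(1−A)/(16πσT_eq⁴)].
d = √[1.19×10²⁶ × 0.62 / (16π × 5.67×10⁻⁸ × (199)⁴)] = 1.28×10¹¹ m = 0.859 AU.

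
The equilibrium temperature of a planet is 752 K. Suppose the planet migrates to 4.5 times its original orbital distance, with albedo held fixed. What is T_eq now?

T_eq ≈ 354 K

T_eq ∝ L^(1/4) · d^(−1/2).
T′ = 752 / 4.5^(1/2) = 354 K.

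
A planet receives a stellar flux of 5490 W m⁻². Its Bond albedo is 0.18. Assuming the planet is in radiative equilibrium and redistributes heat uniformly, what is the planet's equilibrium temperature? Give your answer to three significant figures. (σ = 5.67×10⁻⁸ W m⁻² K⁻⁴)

Energy balance: absorbed = emitted ⇒ πR²·S(1−A) = 4πR²·σT_eq⁴, so T_eq⁴ = S(1−A)/(4σ).
T_eq = [5490 × 0.82 / (4 × 5.67×10⁻⁸)]^(1/4) = (1.98×10¹⁰)^(1/4) = 375 K.

T_eq ≈ 375 K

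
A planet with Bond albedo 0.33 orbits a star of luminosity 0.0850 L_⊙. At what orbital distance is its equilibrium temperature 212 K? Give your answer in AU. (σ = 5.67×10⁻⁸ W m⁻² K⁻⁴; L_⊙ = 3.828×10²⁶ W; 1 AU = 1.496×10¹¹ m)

L = 0.0850 × 3.828×10²⁶ = 3.25×10²⁵ W.
From T_eq⁴ = L(1−A)/(16πσd²): d = √[L(1−A)/(16πσT_eq⁴)].
d = √[3.25×10²⁵ × 0.67 / (16π × 5.67×10⁻⁸ × (212)⁴)] = 6.15×10¹⁰ m = 0.411 AU.

d ≈ 0.411 AU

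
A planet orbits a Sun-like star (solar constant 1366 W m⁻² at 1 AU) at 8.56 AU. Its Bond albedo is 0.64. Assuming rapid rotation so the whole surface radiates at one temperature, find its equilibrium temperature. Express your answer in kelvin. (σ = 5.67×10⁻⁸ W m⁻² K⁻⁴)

Flux at 8.56 AU: S = 1366/8.56² = 18.6 W m⁻².
Energy balance: absorbed = emitted ⇒ πR²·S(1−A) = 4πR²·σT_eq⁴, so T_eq⁴ = S(1−A)/(4σ).
T_eq = [18.6 × 0.36 / (4 × 5.67×10⁻⁸)]^(1/4) = (2.96×10⁷)^(1/4) = 73.8 K.

T_eq ≈ 73.8 K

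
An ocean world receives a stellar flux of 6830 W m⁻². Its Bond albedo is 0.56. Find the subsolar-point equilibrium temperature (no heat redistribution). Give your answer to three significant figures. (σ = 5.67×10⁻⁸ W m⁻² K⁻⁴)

At the subsolar point the surface absorbs S(1−A) and emits σT⁴ per unit area — no factor of 4, since only the local patch is in balance.
T = [6830 × 0.44 / 5.67×10⁻⁸]^(1/4) = (5.30×10¹⁰)^(1/4) = 480 K.

T_ss ≈ 480 K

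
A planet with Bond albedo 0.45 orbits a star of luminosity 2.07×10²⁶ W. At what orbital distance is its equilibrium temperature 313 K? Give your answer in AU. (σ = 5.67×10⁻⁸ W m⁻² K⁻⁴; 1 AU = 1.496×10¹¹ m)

From T_eq⁴ = L(1−A)/(16πσd²): d = √[L(1−A)/(16πσT_eq⁴)].
d = √[2.07×10²⁶ × 0.55 / (16π × 5.67×10⁻⁸ × (313)⁴)] = 6.45×10¹⁰ m = 0.431 AU.

d ≈ 0.431 AU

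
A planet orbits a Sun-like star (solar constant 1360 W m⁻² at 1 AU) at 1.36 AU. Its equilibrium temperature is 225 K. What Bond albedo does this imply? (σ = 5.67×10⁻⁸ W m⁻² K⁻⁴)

A ≈ 0.21

Flux at 1.36 AU: S = 1360/1.36² = 735 W m⁻².
From T_eq⁴ = S(1−A)/(4σ): 1−A = 4σT_eq⁴/S.
1−A = 4 × 5.67×10⁻⁸ × (225)⁴ / 735 = 0.791.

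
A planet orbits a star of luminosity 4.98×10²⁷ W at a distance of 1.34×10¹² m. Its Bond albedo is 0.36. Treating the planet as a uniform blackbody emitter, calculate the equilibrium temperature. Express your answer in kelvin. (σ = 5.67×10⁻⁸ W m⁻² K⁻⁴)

Flux: S = L/(4πd²) = 4.98×10²⁷/(4π×(1.34×10¹²)²) = 221 W m⁻².
Energy balance: absorbed = emitted ⇒ πR²·S(1−A) = 4πR²·σT_eq⁴, so T_eq⁴ = S(1−A)/(4σ).
T_eq = [221 × 0.64 / (4 × 5.67×10⁻⁸)]^(1/4) = (6.23×10⁸)^(1/4) = 158 K.

T_eq ≈ 158 K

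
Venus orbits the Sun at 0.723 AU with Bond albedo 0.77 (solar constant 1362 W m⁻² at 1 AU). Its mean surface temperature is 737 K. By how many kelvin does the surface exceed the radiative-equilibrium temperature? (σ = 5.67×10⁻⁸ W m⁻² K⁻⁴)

ΔT ≈ 510.3 K

S = 1362/0.723² = 2606 W m⁻².
T_eq = [S(1−A)/(4σ)]^(1/4) = [2606×0.23/(4×5.67×10⁻⁸)]^(1/4) = 226.7 K.
ΔT = T_surf − T_eq = 737 − 226.7.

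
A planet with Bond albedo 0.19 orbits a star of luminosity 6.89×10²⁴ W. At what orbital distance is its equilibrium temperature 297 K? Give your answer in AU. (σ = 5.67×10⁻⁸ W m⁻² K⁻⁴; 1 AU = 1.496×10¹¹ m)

From T_eq⁴ = L(1−A)/(16πσd²): d = √[L(1−A)/(16πσT_eq⁴)].
d = √[6.89×10²⁴ × 0.81 / (16π × 5.67×10⁻⁸ × (297)⁴)] = 1.59×10¹⁰ m = 0.106 AU.

d ≈ 0.106 AU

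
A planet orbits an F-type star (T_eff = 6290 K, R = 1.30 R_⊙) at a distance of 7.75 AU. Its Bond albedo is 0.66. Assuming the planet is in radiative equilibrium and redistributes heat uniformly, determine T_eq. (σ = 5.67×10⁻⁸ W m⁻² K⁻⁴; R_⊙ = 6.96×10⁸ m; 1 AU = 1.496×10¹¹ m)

R_⋆ = 1.30 × 6.96×10⁸ = 9.05×10⁸ m.
d = 7.75 AU = 1.16×10¹² m.
L = 4πR_⋆²σT_⋆⁴ = 4π(9.05×10⁸)² × 5.67×10⁻⁸ × (6290)⁴ = 9.13×10²⁶ W.
S = L/(4πd²) = 54.1 W m⁻².
Energy balance: absorbed = emitted ⇒ πR²·S(1−A) = 4πR²·σT_eq⁴, so T_eq⁴ = S(1−A)/(4σ).
T_eq = [54.1 × 0.34 / (4 × 5.67×10⁻⁸)]^(1/4) = (8.10×10⁷)^(1/4) = 94.9 K.

T_eq ≈ 94.9 K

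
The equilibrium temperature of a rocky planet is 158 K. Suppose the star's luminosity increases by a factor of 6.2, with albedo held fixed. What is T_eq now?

T_eq ∝ L^(1/4) · d^(−1/2).
T′ = 158 × 6.2^(1/4) = 249 K.

T_eq ≈ 249 K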